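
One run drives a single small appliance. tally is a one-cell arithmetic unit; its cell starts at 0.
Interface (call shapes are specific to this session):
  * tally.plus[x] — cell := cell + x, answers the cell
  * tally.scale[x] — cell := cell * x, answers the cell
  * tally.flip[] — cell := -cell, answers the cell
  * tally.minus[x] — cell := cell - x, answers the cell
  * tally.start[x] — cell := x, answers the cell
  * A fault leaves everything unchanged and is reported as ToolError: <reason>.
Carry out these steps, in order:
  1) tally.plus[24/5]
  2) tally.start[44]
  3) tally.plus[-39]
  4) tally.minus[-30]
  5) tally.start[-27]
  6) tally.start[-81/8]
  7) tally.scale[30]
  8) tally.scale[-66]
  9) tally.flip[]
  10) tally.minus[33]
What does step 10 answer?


Answer: -40161/2

Derivation:
Do: tally.plus[24/5]
See: 24/5
Do: tally.start[44]
See: 44
Do: tally.plus[-39]
See: 5
Do: tally.minus[-30]
See: 35
Do: tally.start[-27]
See: -27
Do: tally.start[-81/8]
See: -81/8
Do: tally.scale[30]
See: -1215/4
Do: tally.scale[-66]
See: 40095/2
Do: tally.flip[]
See: -40095/2
Do: tally.minus[33]
See: -40161/2


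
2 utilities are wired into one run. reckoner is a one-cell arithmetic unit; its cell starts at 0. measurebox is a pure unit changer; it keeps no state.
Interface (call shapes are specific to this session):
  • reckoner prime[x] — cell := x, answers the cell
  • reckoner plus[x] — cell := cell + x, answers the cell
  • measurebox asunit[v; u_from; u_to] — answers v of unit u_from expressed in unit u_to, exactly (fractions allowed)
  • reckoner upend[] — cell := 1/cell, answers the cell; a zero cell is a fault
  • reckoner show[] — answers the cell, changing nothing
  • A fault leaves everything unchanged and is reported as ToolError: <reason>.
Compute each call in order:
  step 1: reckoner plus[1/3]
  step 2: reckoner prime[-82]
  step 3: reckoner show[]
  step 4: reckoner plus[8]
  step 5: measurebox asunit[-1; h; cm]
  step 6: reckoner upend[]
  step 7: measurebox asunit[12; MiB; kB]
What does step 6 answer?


I run reckoner plus passing 1/3, → 1/3.
Then reckoner prime passing -82, yielding -82.
I use reckoner show, and get -82.
I invoke reckoner plus passing 8: -74.
Using measurebox asunit passing -1, h, cm, which returns ToolError: incompatible units.
I call reckoner upend(): -1/74.
I try measurebox asunit passing 12, MiB, kB, — result: 1572864/125.

Answer: -1/74


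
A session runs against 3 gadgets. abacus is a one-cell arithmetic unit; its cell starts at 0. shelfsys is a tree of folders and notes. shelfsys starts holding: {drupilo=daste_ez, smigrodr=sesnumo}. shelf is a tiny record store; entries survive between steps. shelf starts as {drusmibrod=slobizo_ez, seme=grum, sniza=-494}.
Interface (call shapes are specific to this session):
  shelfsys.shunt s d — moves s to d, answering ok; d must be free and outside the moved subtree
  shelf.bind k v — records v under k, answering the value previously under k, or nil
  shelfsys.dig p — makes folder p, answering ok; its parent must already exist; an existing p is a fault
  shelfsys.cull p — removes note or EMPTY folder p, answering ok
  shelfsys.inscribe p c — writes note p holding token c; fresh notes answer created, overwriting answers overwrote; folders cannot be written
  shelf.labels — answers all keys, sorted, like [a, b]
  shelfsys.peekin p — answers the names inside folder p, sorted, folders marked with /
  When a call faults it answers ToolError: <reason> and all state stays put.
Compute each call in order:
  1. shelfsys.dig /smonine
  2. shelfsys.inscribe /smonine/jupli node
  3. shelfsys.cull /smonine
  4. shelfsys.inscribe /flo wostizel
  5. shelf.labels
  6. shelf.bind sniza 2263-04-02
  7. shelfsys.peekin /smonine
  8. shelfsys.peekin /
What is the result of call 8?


CALL shelfsys.dig[p: /smonine]
RET  ok
CALL shelfsys.inscribe[p: /smonine/jupli; c: node]
RET  created
CALL shelfsys.cull[p: /smonine]
RET  ToolError: not empty
CALL shelfsys.inscribe[p: /flo; c: wostizel]
RET  created
CALL shelf.labels[]
RET  [drusmibrod, seme, sniza]
CALL shelf.bind[k: sniza; v: 2263-04-02]
RET  -494
CALL shelfsys.peekin[p: /smonine]
RET  [jupli]
CALL shelfsys.peekin[p: /]
RET  [drupilo, flo, smigrodr, smonine/]

Answer: [drupilo, flo, smigrodr, smonine/]


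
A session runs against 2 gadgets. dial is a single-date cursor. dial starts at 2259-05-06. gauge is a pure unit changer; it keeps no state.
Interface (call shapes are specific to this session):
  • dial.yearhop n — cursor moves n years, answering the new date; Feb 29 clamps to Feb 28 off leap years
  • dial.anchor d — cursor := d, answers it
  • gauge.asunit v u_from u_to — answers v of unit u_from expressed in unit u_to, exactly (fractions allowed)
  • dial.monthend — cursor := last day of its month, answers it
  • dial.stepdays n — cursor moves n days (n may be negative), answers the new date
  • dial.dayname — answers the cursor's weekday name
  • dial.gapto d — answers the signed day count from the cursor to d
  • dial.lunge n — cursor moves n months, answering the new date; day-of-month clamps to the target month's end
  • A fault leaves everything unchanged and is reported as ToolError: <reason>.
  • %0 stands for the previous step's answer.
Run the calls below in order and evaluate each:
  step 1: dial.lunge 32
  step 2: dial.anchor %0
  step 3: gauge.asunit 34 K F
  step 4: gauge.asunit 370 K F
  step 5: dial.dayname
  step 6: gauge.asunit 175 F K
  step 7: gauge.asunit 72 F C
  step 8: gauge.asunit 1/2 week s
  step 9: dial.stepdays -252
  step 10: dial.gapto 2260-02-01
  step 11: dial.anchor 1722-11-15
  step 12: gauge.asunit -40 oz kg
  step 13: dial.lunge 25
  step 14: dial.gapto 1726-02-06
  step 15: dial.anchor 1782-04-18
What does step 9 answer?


% dial.lunge(n→32) => 2262-01-06
% dial.anchor(d→%0) => 2262-01-06
% gauge.asunit(v→34, u_from→K, u_to→F) => -39847/100
% gauge.asunit(v→370, u_from→K, u_to→F) => 20633/100
% dial.dayname() => Monday
% gauge.asunit(v→175, u_from→F, u_to→K) => 63467/180
% gauge.asunit(v→72, u_from→F, u_to→C) => 200/9
% gauge.asunit(v→1/2, u_from→week, u_to→s) => 302400
% dial.stepdays(n→-252) => 2261-04-29
% dial.gapto(d→2260-02-01) => -453
% dial.anchor(d→1722-11-15) => 1722-11-15
% gauge.asunit(v→-40, u_from→oz, u_to→kg) => -45359237/40000000
% dial.lunge(n→25) => 1724-12-15
% dial.gapto(d→1726-02-06) => 418
% dial.anchor(d→1782-04-18) => 1782-04-18

Answer: 2261-04-29


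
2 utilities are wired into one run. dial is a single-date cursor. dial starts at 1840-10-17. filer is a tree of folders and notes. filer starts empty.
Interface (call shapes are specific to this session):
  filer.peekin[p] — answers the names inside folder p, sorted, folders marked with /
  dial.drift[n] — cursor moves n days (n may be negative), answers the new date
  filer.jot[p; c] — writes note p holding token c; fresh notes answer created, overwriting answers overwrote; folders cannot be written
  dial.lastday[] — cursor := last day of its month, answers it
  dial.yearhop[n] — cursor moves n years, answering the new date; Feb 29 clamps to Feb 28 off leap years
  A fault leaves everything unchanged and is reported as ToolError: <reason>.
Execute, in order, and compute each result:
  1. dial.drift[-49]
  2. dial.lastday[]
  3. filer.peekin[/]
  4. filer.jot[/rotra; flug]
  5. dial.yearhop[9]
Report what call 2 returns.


Answer: 1840-08-31

Derivation:
CALL drift[n='-49']
RET  1840-08-29
CALL lastday[]
RET  1840-08-31
CALL peekin[p='/']
RET  []
CALL jot[p='/rotra'; c='flug']
RET  created
CALL yearhop[n='9']
RET  1849-08-31


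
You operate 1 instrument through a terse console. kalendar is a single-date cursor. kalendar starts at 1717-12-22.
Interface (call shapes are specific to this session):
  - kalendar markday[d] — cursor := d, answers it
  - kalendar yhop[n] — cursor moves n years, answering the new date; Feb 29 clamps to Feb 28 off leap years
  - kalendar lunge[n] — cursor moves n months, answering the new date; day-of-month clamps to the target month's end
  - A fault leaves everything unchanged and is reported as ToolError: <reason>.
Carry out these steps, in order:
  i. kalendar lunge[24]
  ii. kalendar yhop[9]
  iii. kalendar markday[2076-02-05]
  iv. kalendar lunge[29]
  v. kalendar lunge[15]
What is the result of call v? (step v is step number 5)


Answer: 2079-10-05

Derivation:
$ kalendar lunge n=24
= 1719-12-22
$ kalendar yhop n=9
= 1728-12-22
$ kalendar markday d=2076-02-05
= 2076-02-05
$ kalendar lunge n=29
= 2078-07-05
$ kalendar lunge n=15
= 2079-10-05


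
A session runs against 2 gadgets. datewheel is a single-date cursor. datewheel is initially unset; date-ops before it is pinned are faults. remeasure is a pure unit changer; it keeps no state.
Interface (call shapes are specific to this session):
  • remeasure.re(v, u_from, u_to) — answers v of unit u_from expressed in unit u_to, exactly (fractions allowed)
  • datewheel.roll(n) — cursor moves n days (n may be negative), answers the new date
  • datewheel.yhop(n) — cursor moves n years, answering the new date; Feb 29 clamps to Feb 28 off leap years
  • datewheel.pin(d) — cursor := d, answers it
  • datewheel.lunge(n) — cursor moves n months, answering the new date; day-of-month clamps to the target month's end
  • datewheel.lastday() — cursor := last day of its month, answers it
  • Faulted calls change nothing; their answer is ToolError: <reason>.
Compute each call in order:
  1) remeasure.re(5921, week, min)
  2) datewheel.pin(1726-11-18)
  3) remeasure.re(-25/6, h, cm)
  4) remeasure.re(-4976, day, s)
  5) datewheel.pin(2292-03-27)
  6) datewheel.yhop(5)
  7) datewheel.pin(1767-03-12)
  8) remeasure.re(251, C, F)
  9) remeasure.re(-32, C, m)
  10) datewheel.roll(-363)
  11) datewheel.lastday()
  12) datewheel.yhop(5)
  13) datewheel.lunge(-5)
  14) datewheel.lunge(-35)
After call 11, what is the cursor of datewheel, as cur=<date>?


% remeasure.re(v→5921, u_from→week, u_to→min) : 59683680
% datewheel.pin(d→1726-11-18) : 1726-11-18
% remeasure.re(v→-25/6, u_from→h, u_to→cm) : ToolError: incompatible units
% remeasure.re(v→-4976, u_from→day, u_to→s) : -429926400
% datewheel.pin(d→2292-03-27) : 2292-03-27
% datewheel.yhop(n→5) : 2297-03-27
% datewheel.pin(d→1767-03-12) : 1767-03-12
% remeasure.re(v→251, u_from→C, u_to→F) : 2419/5
% remeasure.re(v→-32, u_from→C, u_to→m) : ToolError: incompatible units
% datewheel.roll(n→-363) : 1766-03-14
% datewheel.lastday() : 1766-03-31
% datewheel.yhop(n→5) : 1771-03-31
% datewheel.lunge(n→-5) : 1770-10-31
% datewheel.lunge(n→-35) : 1767-11-30

Answer: cur=1766-03-31


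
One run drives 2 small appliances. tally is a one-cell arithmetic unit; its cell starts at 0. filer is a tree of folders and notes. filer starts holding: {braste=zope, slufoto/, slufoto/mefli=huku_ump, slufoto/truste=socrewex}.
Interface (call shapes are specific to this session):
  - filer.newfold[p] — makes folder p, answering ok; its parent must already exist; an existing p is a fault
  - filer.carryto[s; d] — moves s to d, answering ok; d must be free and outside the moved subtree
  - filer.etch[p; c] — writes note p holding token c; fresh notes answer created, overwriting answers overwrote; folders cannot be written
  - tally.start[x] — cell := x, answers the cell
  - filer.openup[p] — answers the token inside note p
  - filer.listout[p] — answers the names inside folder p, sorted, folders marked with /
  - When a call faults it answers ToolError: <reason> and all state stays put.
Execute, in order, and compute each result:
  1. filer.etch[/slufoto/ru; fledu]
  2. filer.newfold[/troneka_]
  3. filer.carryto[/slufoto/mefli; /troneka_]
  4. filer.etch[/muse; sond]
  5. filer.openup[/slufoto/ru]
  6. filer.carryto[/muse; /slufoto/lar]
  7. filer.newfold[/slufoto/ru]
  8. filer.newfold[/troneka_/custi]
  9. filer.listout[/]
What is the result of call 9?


CALL filer.etch[p→/slufoto/ru; c→fledu]
RET  created
CALL filer.newfold[p→/troneka_]
RET  ok
CALL filer.carryto[s→/slufoto/mefli; d→/troneka_]
RET  ToolError: exists
CALL filer.etch[p→/muse; c→sond]
RET  created
CALL filer.openup[p→/slufoto/ru]
RET  fledu
CALL filer.carryto[s→/muse; d→/slufoto/lar]
RET  ok
CALL filer.newfold[p→/slufoto/ru]
RET  ToolError: exists
CALL filer.newfold[p→/troneka_/custi]
RET  ok
CALL filer.listout[p→/]
RET  [braste, slufoto/, troneka_/]

Answer: [braste, slufoto/, troneka_/]


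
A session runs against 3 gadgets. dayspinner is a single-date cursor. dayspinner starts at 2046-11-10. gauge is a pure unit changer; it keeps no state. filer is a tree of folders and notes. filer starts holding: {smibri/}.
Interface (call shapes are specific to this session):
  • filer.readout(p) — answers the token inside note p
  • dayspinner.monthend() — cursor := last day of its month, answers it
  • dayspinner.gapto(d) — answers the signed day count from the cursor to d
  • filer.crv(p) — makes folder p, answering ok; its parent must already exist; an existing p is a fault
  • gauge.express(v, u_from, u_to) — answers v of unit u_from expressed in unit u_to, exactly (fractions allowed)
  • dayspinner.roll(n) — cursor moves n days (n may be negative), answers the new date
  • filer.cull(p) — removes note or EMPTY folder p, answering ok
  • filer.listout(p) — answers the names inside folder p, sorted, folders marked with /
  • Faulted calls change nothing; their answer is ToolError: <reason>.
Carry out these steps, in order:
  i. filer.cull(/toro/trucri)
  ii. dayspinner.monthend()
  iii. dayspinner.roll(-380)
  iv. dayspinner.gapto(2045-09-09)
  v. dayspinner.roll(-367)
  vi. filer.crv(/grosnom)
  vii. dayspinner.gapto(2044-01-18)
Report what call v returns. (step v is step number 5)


;; 1. cull(p=/toro/trucri) == ToolError: not found
;; 2. monthend() == 2046-11-30
;; 3. roll(n=-380) == 2045-11-15
;; 4. gapto(d=2045-09-09) == -67
;; 5. roll(n=-367) == 2044-11-13
;; 6. crv(p=/grosnom) == ok
;; 7. gapto(d=2044-01-18) == -300

Answer: 2044-11-13


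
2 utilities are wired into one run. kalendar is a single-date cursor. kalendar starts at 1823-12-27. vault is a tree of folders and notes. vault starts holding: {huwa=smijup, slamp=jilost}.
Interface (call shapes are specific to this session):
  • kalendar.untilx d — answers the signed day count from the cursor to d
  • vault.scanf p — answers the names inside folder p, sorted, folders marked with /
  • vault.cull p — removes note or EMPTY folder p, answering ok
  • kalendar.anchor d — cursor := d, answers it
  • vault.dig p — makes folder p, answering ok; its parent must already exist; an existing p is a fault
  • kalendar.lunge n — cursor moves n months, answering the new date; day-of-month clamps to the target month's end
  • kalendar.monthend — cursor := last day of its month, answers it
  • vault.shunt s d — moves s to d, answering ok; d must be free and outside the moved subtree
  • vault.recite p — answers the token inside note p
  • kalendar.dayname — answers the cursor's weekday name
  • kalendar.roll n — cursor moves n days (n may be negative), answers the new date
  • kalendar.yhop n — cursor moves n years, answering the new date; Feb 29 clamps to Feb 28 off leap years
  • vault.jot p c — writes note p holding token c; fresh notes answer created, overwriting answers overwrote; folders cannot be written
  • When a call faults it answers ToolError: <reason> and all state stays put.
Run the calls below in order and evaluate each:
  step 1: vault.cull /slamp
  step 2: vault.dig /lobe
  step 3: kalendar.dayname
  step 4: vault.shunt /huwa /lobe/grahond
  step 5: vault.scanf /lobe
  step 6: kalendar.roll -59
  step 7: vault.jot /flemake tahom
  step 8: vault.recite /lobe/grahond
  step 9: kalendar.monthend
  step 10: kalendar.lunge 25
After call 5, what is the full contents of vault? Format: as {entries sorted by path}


Do: vault.cull[p='/slamp']
See: ok
Do: vault.dig[p='/lobe']
See: ok
Do: kalendar.dayname[]
See: Saturday
Do: vault.shunt[s='/huwa'; d='/lobe/grahond']
See: ok
Do: vault.scanf[p='/lobe']
See: [grahond]
Do: kalendar.roll[n='-59']
See: 1823-10-29
Do: vault.jot[p='/flemake'; c='tahom']
See: created
Do: vault.recite[p='/lobe/grahond']
See: smijup
Do: kalendar.monthend[]
See: 1823-10-31
Do: kalendar.lunge[n='25']
See: 1825-11-30

Answer: {lobe/, lobe/grahond=smijup}


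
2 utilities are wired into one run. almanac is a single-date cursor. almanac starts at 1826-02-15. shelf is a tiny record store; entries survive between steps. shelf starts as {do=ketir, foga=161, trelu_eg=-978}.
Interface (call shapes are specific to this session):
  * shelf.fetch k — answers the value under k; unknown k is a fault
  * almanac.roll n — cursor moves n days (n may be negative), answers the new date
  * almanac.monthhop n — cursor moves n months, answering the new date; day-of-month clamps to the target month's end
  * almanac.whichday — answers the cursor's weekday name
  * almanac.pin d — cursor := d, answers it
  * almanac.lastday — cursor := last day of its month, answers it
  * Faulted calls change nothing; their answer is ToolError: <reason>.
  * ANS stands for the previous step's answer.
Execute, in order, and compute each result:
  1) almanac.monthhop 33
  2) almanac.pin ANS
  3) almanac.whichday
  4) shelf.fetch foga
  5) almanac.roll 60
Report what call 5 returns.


Answer: 1829-01-14

Derivation:
→ monthhop(33)
← 1828-11-15
→ pin(ANS)
← 1828-11-15
→ whichday()
← Saturday
→ fetch(foga)
← 161
→ roll(60)
← 1829-01-14


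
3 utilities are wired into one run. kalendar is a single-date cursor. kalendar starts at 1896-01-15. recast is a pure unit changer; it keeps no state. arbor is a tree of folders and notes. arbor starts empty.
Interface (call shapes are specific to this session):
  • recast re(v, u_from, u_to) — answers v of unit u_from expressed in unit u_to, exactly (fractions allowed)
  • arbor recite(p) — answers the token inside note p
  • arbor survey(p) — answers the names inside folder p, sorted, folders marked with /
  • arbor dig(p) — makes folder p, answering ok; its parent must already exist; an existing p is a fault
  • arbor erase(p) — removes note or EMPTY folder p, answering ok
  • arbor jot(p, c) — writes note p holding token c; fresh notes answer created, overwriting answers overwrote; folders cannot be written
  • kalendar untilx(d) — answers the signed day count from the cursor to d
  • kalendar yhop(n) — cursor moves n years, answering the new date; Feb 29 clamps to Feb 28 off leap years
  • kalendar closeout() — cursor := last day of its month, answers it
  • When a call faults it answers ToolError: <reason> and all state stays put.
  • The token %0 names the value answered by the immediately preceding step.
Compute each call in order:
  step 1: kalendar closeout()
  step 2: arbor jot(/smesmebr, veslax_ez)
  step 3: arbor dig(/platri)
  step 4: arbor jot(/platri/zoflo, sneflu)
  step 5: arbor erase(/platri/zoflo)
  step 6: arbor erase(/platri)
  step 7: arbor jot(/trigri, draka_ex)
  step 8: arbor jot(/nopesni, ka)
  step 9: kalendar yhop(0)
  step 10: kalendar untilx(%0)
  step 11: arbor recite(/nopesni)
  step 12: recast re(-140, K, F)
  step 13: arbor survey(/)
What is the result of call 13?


Answer: [nopesni, smesmebr, trigri]

Derivation:
! 1. kalendar closeout() : 1896-01-31
! 2. arbor jot(p=/smesmebr, c=veslax_ez) : created
! 3. arbor dig(p=/platri) : ok
! 4. arbor jot(p=/platri/zoflo, c=sneflu) : created
! 5. arbor erase(p=/platri/zoflo) : ok
! 6. arbor erase(p=/platri) : ok
! 7. arbor jot(p=/trigri, c=draka_ex) : created
! 8. arbor jot(p=/nopesni, c=ka) : created
! 9. kalendar yhop(n=0) : 1896-01-31
! 10. kalendar untilx(d=%0) : 0
! 11. arbor recite(p=/nopesni) : ka
! 12. recast re(v=-140, u_from=K, u_to=F) : -71167/100
! 13. arbor survey(p=/) : [nopesni, smesmebr, trigri]


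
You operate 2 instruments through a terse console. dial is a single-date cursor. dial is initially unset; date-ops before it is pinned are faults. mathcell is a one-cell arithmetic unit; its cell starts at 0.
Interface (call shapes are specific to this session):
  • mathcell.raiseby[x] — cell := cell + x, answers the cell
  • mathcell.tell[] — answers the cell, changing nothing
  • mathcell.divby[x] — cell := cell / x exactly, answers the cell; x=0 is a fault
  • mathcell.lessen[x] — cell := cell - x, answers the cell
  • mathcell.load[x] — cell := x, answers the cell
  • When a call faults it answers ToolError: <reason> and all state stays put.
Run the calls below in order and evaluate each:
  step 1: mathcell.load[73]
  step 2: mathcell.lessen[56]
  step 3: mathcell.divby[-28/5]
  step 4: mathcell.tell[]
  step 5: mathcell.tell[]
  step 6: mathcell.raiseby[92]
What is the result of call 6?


# 1. mathcell.load(73) ~> 73
# 2. mathcell.lessen(56) ~> 17
# 3. mathcell.divby(-28/5) ~> -85/28
# 4. mathcell.tell() ~> -85/28
# 5. mathcell.tell() ~> -85/28
# 6. mathcell.raiseby(92) ~> 2491/28

Answer: 2491/28


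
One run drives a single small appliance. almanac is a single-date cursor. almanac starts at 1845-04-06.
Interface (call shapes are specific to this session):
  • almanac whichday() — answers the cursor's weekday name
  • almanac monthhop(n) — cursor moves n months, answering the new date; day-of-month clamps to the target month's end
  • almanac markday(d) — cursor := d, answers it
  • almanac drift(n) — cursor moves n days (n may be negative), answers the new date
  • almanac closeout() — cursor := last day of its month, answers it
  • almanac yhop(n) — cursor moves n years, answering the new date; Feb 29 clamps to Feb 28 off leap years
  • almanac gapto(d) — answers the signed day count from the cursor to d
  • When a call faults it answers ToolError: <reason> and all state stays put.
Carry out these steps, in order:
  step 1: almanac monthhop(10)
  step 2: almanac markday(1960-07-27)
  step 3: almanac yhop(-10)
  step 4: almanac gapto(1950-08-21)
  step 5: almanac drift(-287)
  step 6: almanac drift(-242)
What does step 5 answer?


Answer: 1949-10-13

Derivation:
-- 1. almanac monthhop(n=10) ~> 1846-02-06
-- 2. almanac markday(d=1960-07-27) ~> 1960-07-27
-- 3. almanac yhop(n=-10) ~> 1950-07-27
-- 4. almanac gapto(d=1950-08-21) ~> 25
-- 5. almanac drift(n=-287) ~> 1949-10-13
-- 6. almanac drift(n=-242) ~> 1949-02-13


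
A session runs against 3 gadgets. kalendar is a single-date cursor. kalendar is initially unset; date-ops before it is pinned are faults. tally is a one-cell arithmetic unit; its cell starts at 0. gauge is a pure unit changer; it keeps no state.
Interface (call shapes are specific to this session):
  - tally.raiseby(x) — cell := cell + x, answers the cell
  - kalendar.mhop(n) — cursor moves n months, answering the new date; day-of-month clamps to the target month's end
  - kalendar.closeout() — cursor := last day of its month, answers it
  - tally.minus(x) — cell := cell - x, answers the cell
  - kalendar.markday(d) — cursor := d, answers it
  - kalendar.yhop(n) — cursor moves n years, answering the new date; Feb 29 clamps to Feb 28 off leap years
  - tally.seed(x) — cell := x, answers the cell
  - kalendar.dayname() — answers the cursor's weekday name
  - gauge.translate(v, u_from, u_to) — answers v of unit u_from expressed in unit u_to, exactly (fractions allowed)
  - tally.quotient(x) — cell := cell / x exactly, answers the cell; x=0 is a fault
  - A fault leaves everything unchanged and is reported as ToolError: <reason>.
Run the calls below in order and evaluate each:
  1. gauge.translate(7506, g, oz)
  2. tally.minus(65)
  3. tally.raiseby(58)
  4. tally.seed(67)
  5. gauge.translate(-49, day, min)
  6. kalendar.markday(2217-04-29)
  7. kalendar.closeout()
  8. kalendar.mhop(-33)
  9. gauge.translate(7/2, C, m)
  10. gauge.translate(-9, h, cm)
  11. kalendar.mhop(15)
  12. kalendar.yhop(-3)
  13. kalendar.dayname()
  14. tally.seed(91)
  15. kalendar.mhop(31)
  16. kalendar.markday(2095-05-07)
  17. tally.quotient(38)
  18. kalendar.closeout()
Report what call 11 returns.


I invoke translate on v→7506, u_from→g, u_to→oz, giving 12009600000/45359237.
I use minus on x→65, giving -65.
I try raiseby on x→58: -7.
Invoking seed on x→67, and see 67.
Next I call translate on v→-49, u_from→day, u_to→min, and get -70560.
Calling markday on d→2217-04-29: 2217-04-29.
Invoking closeout(), and see 2217-04-30.
I invoke mhop on n→-33, → 2214-07-30.
Invoking translate on v→7/2, u_from→C, u_to→m, — result: ToolError: incompatible units.
Using translate on v→-9, u_from→h, u_to→cm, and observe ToolError: incompatible units.
Invoking mhop on n→15, yielding 2215-10-30.
Next I call yhop on n→-3, — result: 2212-10-30.
Calling dayname, yielding Friday.
Now I run seed on x→91, giving 91.
Now I run mhop on n→31, — result: 2215-05-30.
I invoke markday on d→2095-05-07, and get 2095-05-07.
I use quotient on x→38, and get 91/38.
Now I run closeout, → 2095-05-31.

Answer: 2215-10-30


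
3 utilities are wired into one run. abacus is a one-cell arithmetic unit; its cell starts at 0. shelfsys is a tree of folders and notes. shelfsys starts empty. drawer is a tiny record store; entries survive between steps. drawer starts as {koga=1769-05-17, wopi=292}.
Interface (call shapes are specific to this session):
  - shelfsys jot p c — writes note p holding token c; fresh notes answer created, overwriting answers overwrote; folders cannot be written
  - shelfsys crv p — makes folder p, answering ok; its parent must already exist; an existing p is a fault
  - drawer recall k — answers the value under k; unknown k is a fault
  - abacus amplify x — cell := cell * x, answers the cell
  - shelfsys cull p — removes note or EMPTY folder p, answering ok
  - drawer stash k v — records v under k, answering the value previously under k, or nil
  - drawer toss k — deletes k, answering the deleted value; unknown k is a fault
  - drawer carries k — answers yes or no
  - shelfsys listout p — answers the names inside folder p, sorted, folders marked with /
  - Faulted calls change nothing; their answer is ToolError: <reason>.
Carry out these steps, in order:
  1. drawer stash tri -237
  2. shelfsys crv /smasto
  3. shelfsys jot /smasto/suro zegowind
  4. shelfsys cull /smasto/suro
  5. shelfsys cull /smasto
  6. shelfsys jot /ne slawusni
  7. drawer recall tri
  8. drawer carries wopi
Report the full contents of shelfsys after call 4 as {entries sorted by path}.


Answer: {smasto/}

Derivation:
// drawer stash(k='tri', v='-237') ~> nil
// shelfsys crv(p='/smasto') ~> ok
// shelfsys jot(p='/smasto/suro', c='zegowind') ~> created
// shelfsys cull(p='/smasto/suro') ~> ok
// shelfsys cull(p='/smasto') ~> ok
// shelfsys jot(p='/ne', c='slawusni') ~> created
// drawer recall(k='tri') ~> -237
// drawer carries(k='wopi') ~> yes


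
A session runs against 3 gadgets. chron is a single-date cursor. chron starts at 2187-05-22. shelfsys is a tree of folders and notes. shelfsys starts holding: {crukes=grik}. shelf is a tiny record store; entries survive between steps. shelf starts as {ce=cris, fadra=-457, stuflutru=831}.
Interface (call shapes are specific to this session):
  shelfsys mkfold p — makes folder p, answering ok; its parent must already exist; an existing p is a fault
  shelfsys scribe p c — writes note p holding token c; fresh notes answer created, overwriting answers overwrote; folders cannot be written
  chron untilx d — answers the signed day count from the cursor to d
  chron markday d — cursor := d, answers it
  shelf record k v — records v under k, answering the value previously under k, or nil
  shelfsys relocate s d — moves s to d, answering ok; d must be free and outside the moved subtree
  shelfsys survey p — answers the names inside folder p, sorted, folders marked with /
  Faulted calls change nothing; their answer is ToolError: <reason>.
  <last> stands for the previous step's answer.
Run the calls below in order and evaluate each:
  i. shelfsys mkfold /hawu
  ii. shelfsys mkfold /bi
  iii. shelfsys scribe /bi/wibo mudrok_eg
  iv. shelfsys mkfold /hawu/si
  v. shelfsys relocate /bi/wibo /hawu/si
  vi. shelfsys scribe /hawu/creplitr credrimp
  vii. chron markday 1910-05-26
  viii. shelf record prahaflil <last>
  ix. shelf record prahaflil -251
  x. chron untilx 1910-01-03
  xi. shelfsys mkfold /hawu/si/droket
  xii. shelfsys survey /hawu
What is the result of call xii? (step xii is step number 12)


Answer: [creplitr, si/]

Derivation:
·→ shelfsys mkfold(/hawu)
·← ok
·→ shelfsys mkfold(/bi)
·← ok
·→ shelfsys scribe(/bi/wibo, mudrok_eg)
·← created
·→ shelfsys mkfold(/hawu/si)
·← ok
·→ shelfsys relocate(/bi/wibo, /hawu/si)
·← ToolError: exists
·→ shelfsys scribe(/hawu/creplitr, credrimp)
·← created
·→ chron markday(1910-05-26)
·← 1910-05-26
·→ shelf record(prahaflil, <last>)
·← nil
·→ shelf record(prahaflil, -251)
·← 1910-05-26
·→ chron untilx(1910-01-03)
·← -143
·→ shelfsys mkfold(/hawu/si/droket)
·← ok
·→ shelfsys survey(/hawu)
·← [creplitr, si/]


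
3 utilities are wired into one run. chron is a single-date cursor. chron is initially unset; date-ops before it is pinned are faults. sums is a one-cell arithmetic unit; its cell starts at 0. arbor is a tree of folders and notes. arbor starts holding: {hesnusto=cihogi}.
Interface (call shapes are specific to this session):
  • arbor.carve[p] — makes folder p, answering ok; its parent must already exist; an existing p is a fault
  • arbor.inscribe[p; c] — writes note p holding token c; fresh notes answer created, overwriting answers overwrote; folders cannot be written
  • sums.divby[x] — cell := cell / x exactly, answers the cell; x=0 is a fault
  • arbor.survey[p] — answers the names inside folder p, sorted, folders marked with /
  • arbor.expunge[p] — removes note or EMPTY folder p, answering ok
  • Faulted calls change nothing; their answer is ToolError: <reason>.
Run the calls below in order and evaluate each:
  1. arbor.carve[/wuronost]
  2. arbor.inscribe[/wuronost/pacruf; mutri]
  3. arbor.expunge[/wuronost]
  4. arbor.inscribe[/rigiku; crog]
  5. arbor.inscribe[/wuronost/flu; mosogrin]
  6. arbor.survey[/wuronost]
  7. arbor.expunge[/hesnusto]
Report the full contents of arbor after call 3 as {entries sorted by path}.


% 1. arbor.carve(p: /wuronost) == ok
% 2. arbor.inscribe(p: /wuronost/pacruf, c: mutri) == created
% 3. arbor.expunge(p: /wuronost) == ToolError: not empty
% 4. arbor.inscribe(p: /rigiku, c: crog) == created
% 5. arbor.inscribe(p: /wuronost/flu, c: mosogrin) == created
% 6. arbor.survey(p: /wuronost) == [flu, pacruf]
% 7. arbor.expunge(p: /hesnusto) == ok

Answer: {hesnusto=cihogi, wuronost/, wuronost/pacruf=mutri}


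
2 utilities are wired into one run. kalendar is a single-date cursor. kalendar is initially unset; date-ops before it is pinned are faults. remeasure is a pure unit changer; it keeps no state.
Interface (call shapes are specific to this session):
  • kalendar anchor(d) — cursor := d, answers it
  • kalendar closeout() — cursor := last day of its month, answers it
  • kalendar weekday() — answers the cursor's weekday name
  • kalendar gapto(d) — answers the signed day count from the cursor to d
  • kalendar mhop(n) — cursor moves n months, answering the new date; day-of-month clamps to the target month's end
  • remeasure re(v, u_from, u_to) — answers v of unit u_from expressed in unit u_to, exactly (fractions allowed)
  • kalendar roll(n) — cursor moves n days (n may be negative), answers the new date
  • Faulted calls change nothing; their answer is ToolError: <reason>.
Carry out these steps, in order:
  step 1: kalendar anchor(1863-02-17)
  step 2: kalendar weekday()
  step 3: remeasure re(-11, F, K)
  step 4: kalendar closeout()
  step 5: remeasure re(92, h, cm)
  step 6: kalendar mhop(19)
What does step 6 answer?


Answer: 1864-09-28

Derivation:
-- kalendar anchor(d='1863-02-17') : 1863-02-17
-- kalendar weekday() : Tuesday
-- remeasure re(v='-11', u_from='F', u_to='K') : 44867/180
-- kalendar closeout() : 1863-02-28
-- remeasure re(v='92', u_from='h', u_to='cm') : ToolError: incompatible units
-- kalendar mhop(n='19') : 1864-09-28


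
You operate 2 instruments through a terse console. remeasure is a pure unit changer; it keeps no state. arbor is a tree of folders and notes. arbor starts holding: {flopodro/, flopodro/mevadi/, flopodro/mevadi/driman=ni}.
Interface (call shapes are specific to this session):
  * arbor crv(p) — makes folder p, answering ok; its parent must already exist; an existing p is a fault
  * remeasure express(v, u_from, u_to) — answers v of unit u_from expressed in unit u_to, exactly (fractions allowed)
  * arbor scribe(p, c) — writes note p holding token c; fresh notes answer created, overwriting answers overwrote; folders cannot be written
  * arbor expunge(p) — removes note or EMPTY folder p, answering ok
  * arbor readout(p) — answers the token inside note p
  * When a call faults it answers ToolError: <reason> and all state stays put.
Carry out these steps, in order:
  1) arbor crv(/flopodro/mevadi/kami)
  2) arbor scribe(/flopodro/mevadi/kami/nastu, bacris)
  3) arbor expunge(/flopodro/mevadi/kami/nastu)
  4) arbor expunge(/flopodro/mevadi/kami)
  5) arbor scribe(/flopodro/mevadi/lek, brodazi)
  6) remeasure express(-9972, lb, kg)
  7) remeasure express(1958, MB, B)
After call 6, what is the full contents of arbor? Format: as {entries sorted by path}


Answer: {flopodro/, flopodro/mevadi/, flopodro/mevadi/driman=ni, flopodro/mevadi/lek=brodazi}

Derivation:
Step: arbor crv[p='/flopodro/mevadi/kami']
Result: ok
Step: arbor scribe[p='/flopodro/mevadi/kami/nastu'; c='bacris']
Result: created
Step: arbor expunge[p='/flopodro/mevadi/kami/nastu']
Result: ok
Step: arbor expunge[p='/flopodro/mevadi/kami']
Result: ok
Step: arbor scribe[p='/flopodro/mevadi/lek'; c='brodazi']
Result: created
Step: remeasure express[v='-9972'; u_from='lb'; u_to='kg']
Result: -113080577841/25000000
Step: remeasure express[v='1958'; u_from='MB'; u_to='B']
Result: 1958000000


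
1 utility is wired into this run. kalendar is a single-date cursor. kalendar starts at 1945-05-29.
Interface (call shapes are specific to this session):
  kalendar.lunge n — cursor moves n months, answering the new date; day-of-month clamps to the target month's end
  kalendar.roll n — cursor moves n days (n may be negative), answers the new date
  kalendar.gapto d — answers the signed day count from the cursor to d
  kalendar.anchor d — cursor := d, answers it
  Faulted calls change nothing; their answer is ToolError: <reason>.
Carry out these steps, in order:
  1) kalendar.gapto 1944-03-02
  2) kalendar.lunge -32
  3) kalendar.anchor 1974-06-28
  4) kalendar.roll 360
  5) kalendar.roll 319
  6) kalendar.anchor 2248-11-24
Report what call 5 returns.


~$ kalendar.gapto d: 1944-03-02
:: -453
~$ kalendar.lunge n: -32
:: 1942-09-29
~$ kalendar.anchor d: 1974-06-28
:: 1974-06-28
~$ kalendar.roll n: 360
:: 1975-06-23
~$ kalendar.roll n: 319
:: 1976-05-07
~$ kalendar.anchor d: 2248-11-24
:: 2248-11-24

Answer: 1976-05-07


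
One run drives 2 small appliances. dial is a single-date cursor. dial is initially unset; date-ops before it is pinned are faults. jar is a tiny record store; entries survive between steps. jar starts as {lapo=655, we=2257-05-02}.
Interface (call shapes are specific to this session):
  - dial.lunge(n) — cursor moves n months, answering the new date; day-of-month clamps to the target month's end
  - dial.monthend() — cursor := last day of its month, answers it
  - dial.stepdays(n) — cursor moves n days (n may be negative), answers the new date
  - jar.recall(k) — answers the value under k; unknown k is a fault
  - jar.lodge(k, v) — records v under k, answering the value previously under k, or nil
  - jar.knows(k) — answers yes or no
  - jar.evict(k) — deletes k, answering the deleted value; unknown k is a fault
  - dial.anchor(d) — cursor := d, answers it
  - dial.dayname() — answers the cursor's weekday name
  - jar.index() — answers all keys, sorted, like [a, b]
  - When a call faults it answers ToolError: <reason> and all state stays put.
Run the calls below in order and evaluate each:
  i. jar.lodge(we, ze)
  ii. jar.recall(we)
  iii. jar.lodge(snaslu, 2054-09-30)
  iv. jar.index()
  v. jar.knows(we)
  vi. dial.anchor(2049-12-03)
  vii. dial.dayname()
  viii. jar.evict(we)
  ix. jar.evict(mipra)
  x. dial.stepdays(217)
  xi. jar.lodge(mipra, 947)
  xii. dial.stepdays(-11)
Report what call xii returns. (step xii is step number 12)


Answer: 2050-06-27

Derivation:
$ lodge we ze
= 2257-05-02
$ recall we
= ze
$ lodge snaslu 2054-09-30
= nil
$ index
= [lapo, snaslu, we]
$ knows we
= yes
$ anchor 2049-12-03
= 2049-12-03
$ dayname
= Friday
$ evict we
= ze
$ evict mipra
= ToolError: no such key mipra
$ stepdays 217
= 2050-07-08
$ lodge mipra 947
= nil
$ stepdays -11
= 2050-06-27


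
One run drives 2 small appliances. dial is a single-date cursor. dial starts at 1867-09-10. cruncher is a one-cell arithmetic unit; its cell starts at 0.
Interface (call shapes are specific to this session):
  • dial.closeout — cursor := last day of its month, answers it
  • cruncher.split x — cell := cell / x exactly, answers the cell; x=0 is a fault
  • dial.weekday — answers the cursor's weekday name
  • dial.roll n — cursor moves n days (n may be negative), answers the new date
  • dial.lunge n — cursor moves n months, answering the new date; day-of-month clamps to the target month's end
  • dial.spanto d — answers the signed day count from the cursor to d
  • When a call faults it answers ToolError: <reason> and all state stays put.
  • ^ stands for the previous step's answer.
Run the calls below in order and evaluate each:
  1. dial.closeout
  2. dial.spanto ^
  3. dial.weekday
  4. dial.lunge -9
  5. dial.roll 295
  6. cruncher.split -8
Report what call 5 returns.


-- 1. closeout() == 1867-09-30
-- 2. spanto(^) == 0
-- 3. weekday() == Monday
-- 4. lunge(-9) == 1866-12-30
-- 5. roll(295) == 1867-10-21
-- 6. split(-8) == 0

Answer: 1867-10-21


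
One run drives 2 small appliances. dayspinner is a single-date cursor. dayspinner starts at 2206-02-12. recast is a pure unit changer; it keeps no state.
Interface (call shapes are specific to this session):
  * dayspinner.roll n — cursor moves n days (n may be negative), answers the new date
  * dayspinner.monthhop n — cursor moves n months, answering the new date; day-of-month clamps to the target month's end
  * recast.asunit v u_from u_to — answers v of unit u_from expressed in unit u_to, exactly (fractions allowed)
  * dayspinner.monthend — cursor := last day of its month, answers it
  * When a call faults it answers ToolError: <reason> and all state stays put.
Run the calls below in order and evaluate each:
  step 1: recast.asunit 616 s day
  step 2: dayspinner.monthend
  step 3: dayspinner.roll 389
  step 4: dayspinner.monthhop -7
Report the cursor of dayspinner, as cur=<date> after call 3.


$ asunit v=616 u_from=s u_to=day
:: 77/10800
$ monthend
:: 2206-02-28
$ roll n=389
:: 2207-03-24
$ monthhop n=-7
:: 2206-08-24

Answer: cur=2207-03-24


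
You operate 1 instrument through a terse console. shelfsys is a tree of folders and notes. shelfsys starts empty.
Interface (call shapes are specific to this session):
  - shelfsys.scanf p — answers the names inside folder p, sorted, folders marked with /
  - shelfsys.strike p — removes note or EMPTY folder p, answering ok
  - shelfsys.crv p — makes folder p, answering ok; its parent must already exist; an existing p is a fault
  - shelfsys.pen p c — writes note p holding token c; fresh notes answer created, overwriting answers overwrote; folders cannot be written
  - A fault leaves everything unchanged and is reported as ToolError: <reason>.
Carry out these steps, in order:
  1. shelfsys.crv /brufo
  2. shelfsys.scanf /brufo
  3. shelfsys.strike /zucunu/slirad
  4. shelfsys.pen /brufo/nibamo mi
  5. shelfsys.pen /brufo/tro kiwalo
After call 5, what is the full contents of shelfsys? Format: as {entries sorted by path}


% shelfsys.crv(/brufo) == ok
% shelfsys.scanf(/brufo) == []
% shelfsys.strike(/zucunu/slirad) == ToolError: not found
% shelfsys.pen(/brufo/nibamo, mi) == created
% shelfsys.pen(/brufo/tro, kiwalo) == created

Answer: {brufo/, brufo/nibamo=mi, brufo/tro=kiwalo}
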